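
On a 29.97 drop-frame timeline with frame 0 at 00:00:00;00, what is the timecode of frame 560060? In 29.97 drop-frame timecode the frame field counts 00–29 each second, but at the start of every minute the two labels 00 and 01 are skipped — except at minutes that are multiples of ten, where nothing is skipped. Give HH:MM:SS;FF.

05:11:27;10

Ten DF minutes hold 17982 frames, so frame 560060 lies in block 31 (frames 557442–575423) with 2618 frames into that block.
The block's first minute is 1800 frames and the rest 1798 each; 2618 frames reaches minute 1, so 31 × 18 + 1 × 2 = 560 labels have been skipped so far.
Adding those back, label number 560060 + 560 = 560620 at 30 labels/s is 18687 s + 10 f = 5 h 11 min 27 s frame 10, i.e. 05:11:27;10.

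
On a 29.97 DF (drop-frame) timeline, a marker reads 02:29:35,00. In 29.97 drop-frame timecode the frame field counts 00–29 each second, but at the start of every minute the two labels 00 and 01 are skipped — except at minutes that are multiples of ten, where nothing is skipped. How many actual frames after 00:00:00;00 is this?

268980

Complete 10-minute blocks: 14, each 17982 frames → 251748.
Remaining 9 whole minutes in the current block: 1800 + 8 × 1798 = 16184 frames.
Within the current minute: 35 × 30 + 0 − 2 = 1048 (labels ;00/;01 skipped at this minute). Total = 251748 + 16184 + 1048 = 268980.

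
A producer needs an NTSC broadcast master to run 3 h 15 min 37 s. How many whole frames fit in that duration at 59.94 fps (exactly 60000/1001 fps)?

703516 frames

3 h 15 min 37 s = 11737 s.
Frames = 11737 × 60000/1001 = 64020000/91 ≈ 703516.4835.
Complete frames: 703516.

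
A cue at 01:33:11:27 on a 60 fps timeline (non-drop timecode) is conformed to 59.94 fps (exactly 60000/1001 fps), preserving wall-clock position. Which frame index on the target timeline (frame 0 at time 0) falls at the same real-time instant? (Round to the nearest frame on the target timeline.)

Source frame index: (1×3600 + 33×60 + 11) × 60 + 27 = 335487.
Real time: 335487 / (60) = 111829/20 s.
Target frame: (111829/20) × (60000/1001) = 335487000/1001 ≈ 335151.848 → 335152.

frame 335152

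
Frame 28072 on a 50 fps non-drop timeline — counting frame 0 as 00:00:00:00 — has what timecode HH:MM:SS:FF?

00:09:21:22

28072 ÷ 50 = 561 full seconds, remainder 22 frames.
561 s = 0 h 9 min 21 s.
Timecode: 00:09:21:22.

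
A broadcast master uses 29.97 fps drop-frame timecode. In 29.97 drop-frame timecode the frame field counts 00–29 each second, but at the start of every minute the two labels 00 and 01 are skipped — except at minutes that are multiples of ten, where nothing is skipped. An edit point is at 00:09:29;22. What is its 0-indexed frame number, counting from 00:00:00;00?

Complete 10-minute blocks: 0, each 17982 frames → 0.
Remaining 9 whole minutes in the current block: 1800 + 8 × 1798 = 16184 frames.
Within the current minute: 29 × 30 + 22 − 2 = 890 (labels ;00/;01 skipped at this minute). Total = 0 + 16184 + 890 = 17074.

17074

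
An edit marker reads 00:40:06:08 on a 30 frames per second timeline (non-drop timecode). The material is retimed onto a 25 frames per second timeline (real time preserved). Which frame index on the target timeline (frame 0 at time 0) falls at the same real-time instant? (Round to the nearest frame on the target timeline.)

Source frame index: (0×3600 + 40×60 + 6) × 30 + 8 = 72188.
Real time: 72188 / (30) = 36094/15 s.
Target frame: (36094/15) × (25) = 180470/3 ≈ 60156.667 → 60157.

frame 60157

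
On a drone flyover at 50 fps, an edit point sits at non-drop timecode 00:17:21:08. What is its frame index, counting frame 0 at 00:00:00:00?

frame 52058

Total seconds to the label: (0 × 3600 + 17 × 60 + 21) = 1041.
Frame index = 1041 × 50 + 8 = 52058.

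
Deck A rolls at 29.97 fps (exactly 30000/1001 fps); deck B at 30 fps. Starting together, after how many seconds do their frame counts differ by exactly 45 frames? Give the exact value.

1501.5 seconds

The gap grows by |30 − 30000/1001| = 30/1001 frames per second.
Time for a 45-frame gap: 45 ÷ (30/1001) = 1501.5 s.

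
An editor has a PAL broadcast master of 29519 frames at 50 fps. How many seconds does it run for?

Running time = 29519 / (50) = 590.38 s.

590.38 seconds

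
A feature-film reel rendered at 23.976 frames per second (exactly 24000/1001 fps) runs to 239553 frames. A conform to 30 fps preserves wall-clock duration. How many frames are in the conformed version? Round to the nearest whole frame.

299741 frames

Frames at target rate = 239553 × (30) / (24000/1001) = 239792553/800 ≈ 299740.691.
Nearest whole frame: 299741.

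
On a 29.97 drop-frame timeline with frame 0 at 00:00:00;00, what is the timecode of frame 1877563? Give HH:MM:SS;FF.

Ten DF minutes hold 17982 frames, so frame 1877563 lies in block 104 (frames 1870128–1888109) with 7435 frames into that block.
The block's first minute is 1800 frames and the rest 1798 each; 7435 frames reaches minute 4, so 104 × 18 + 4 × 2 = 1880 labels have been skipped so far.
Adding those back, label number 1877563 + 1880 = 1879443 at 30 labels/s is 62648 s + 3 f = 17 h 24 min 8 s frame 3, i.e. 17:24:08;03.

17:24:08;03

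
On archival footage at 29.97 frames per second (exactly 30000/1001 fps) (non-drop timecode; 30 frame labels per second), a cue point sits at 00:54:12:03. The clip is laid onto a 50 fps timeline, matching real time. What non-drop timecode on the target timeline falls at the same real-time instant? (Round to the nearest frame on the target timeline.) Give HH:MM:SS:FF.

00:54:15:18

Source frame index: (0×3600 + 54×60 + 12) × 30 + 3 = 97563.
Real time: 97563 / (30000/1001) = 32553521/10000 s.
Target frame: (32553521/10000) × (50) = 32553521/200 ≈ 162767.605 → 162768.
At 50 labels/s: frame 162768 → 00:54:15:18.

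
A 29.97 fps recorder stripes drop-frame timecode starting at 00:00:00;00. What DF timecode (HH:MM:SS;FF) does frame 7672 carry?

Each 10-minute DF block holds 10 × 60 × 30 − 9 × 2 = 17982 frames. 7672 ÷ 17982 → 0 full blocks, remainder 7672.
Within the partial block the first minute is 1800 frames and each further minute 1798, so 4 further minute boundaries passed. Total skipped labels = 18 × 0 + 2 × 4 = 8.
Non-drop label index = 7672 + 8 = 7680; at 30 labels/s that is 00:04:16:00, i.e. DF 00:04:16;00.

00:04:16;00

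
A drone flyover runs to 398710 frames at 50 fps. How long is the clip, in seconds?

Running time = 398710 / (50) = 7974.2 s.

7974.2 seconds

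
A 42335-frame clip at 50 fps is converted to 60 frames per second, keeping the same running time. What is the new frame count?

50802 frames

Target frames = source frames × (target rate / source rate) = 42335 × (60)/(50) = 42335 × 6/5 = 50802.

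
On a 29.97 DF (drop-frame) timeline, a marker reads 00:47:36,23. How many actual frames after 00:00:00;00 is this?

As if non-drop at 30 labels/s: (0 × 3600 + 47 × 60 + 36) × 30 + 23 = 85703.
Minute boundaries passed: 47; those not divisible by 10: 47 − 4 = 43; dropped labels = 2 × 43 = 86.
Actual frame index = 85703 − 86 = 85617.

85617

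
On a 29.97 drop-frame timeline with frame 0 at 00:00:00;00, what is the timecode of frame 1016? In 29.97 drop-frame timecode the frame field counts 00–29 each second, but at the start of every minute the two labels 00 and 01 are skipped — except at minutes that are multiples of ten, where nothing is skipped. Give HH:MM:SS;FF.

00:00:33;26

Each 10-minute DF block holds 10 × 60 × 30 − 9 × 2 = 17982 frames. 1016 ÷ 17982 → 0 full blocks, remainder 1016.
Within the partial block the first minute is 1800 frames and each further minute 1798, so 0 further minute boundaries passed. Total skipped labels = 18 × 0 + 2 × 0 = 0.
Non-drop label index = 1016 + 0 = 1016; at 30 labels/s that is 00:00:33:26, i.e. DF 00:00:33;26.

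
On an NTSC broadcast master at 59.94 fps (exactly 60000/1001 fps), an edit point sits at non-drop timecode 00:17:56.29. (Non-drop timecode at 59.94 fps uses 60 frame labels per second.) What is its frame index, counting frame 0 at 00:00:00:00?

Total seconds to the label: (0 × 3600 + 17 × 60 + 56) = 1076.
Frame index = 1076 × 60 + 29 = 64589.

frame 64589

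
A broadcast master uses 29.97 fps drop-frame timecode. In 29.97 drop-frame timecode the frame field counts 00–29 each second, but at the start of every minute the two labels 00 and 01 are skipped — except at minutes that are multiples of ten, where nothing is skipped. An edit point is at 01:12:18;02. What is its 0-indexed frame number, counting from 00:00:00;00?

130012

Complete 10-minute blocks: 7, each 17982 frames → 125874.
Remaining 2 whole minutes in the current block: 1800 + 1 × 1798 = 3598 frames.
Within the current minute: 18 × 30 + 2 − 2 = 540 (labels ;00/;01 skipped at this minute). Total = 125874 + 3598 + 540 = 130012.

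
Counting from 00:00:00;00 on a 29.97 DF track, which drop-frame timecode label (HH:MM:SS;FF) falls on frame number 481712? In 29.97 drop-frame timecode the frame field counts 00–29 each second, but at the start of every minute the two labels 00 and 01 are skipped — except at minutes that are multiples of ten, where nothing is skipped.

04:27:53;04

Each 10-minute DF block holds 10 × 60 × 30 − 9 × 2 = 17982 frames. 481712 ÷ 17982 → 26 full blocks, remainder 14180.
Within the partial block the first minute is 1800 frames and each further minute 1798, so 7 further minute boundaries passed. Total skipped labels = 18 × 26 + 2 × 7 = 482.
Non-drop label index = 481712 + 482 = 482194; at 30 labels/s that is 04:27:53:04, i.e. DF 04:27:53;04.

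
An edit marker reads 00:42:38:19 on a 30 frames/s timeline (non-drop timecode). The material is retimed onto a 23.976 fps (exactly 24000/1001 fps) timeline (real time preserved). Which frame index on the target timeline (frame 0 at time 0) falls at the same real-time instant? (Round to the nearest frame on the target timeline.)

frame 61346

Source frame index: (0×3600 + 42×60 + 38) × 30 + 19 = 76759.
Real time: 76759 / (30) = 76759/30 s.
Target frame: (76759/30) × (24000/1001) = 61407200/1001 ≈ 61345.854 → 61346.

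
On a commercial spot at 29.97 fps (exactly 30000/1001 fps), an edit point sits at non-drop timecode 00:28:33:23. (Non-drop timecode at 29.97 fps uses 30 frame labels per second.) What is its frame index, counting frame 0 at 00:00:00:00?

Total seconds to the label: (0 × 3600 + 28 × 60 + 33) = 1713.
Frame index = 1713 × 30 + 23 = 51413.

frame 51413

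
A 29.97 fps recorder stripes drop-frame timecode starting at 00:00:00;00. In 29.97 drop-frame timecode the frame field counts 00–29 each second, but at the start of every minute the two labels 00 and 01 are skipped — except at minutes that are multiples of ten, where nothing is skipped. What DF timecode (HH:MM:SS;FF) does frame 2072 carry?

00:01:09;04

Each 10-minute DF block holds 10 × 60 × 30 − 9 × 2 = 17982 frames. 2072 ÷ 17982 → 0 full blocks, remainder 2072.
Within the partial block the first minute is 1800 frames and each further minute 1798, so 1 further minute boundary passed. Total skipped labels = 18 × 0 + 2 × 1 = 2.
Non-drop label index = 2072 + 2 = 2074; at 30 labels/s that is 00:01:09:04, i.e. DF 00:01:09;04.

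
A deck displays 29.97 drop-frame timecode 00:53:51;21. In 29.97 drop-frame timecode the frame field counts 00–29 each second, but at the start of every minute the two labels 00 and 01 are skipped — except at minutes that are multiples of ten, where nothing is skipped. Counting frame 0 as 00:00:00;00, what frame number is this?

96855

As if non-drop at 30 labels/s: (0 × 3600 + 53 × 60 + 51) × 30 + 21 = 96951.
Minute boundaries passed: 53; those not divisible by 10: 53 − 5 = 48; dropped labels = 2 × 48 = 96.
Actual frame index = 96951 − 96 = 96855.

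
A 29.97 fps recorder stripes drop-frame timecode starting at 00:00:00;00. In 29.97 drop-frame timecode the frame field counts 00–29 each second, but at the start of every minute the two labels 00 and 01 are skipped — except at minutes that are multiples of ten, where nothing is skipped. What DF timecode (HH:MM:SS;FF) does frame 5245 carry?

Each 10-minute DF block holds 10 × 60 × 30 − 9 × 2 = 17982 frames. 5245 ÷ 17982 → 0 full blocks, remainder 5245.
Within the partial block the first minute is 1800 frames and each further minute 1798, so 2 further minute boundaries passed. Total skipped labels = 18 × 0 + 2 × 2 = 4.
Non-drop label index = 5245 + 4 = 5249; at 30 labels/s that is 00:02:54:29, i.e. DF 00:02:54;29.

00:02:54;29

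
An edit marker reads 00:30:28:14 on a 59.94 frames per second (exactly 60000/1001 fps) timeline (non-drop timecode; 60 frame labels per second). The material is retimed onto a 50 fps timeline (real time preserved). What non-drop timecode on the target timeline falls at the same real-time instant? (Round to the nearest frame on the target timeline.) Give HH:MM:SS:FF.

00:30:30:03

Source frame index: (0×3600 + 30×60 + 28) × 60 + 14 = 109694.
Real time: 109694 / (60000/1001) = 54901847/30000 s.
Target frame: (54901847/30000) × (50) = 54901847/600 ≈ 91503.078 → 91503.
At 50 labels/s: frame 91503 → 00:30:30:03.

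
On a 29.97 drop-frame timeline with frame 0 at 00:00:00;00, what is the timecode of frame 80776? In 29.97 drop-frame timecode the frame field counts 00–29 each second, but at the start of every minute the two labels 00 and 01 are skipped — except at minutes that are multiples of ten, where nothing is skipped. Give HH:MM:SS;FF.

00:44:55;06

Ten DF minutes hold 17982 frames, so frame 80776 lies in block 4 (frames 71928–89909) with 8848 frames into that block.
The block's first minute is 1800 frames and the rest 1798 each; 8848 frames reaches minute 4, so 4 × 18 + 4 × 2 = 80 labels have been skipped so far.
Adding those back, label number 80776 + 80 = 80856 at 30 labels/s is 2695 s + 6 f = 0 h 44 min 55 s frame 6, i.e. 00:44:55;06.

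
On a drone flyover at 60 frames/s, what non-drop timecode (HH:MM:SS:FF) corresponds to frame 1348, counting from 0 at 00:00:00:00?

00:00:22:28

1348 ÷ 60 = 22 full seconds, remainder 28 frames.
22 s = 0 h 0 min 22 s.
Timecode: 00:00:22:28.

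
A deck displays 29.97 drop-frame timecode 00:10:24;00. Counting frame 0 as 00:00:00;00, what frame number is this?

Complete 10-minute blocks: 1, each 17982 frames → 17982.
Remaining 0 whole minutes in the current block: 0 frames.
Within the current minute: 24 × 30 + 0 = 720. Total = 17982 + 0 + 720 = 18702.

18702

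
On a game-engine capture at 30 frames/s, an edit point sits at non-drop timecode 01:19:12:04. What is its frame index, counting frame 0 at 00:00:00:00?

Total seconds to the label: (1 × 3600 + 19 × 60 + 12) = 4752.
Frame index = 4752 × 30 + 4 = 142564.

frame 142564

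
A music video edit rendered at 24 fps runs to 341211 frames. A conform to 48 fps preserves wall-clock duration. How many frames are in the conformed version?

682422 frames

Frames at target rate = 341211 × (48) / (24) = 682422.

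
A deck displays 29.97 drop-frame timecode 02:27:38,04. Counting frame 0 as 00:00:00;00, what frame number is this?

265478

Complete 10-minute blocks: 14, each 17982 frames → 251748.
Remaining 7 whole minutes in the current block: 1800 + 6 × 1798 = 12588 frames.
Within the current minute: 38 × 30 + 4 − 2 = 1142 (labels ;00/;01 skipped at this minute). Total = 251748 + 12588 + 1142 = 265478.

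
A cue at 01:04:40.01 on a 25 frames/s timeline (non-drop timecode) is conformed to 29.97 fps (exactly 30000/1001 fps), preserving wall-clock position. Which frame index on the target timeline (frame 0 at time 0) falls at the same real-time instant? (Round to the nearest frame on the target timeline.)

Source frame index: (1×3600 + 4×60 + 40) × 25 + 1 = 97001.
Real time: 97001 / (25) = 97001/25 s.
Target frame: (97001/25) × (30000/1001) = 116401200/1001 ≈ 116284.915 → 116285.

frame 116285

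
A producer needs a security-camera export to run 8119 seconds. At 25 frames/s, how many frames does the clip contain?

Frames = 8119 × 25 = 202975.

202975 frames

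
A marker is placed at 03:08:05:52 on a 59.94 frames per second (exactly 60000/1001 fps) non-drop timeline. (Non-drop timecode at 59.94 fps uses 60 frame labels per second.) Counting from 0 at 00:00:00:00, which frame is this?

Total seconds to the label: (3 × 3600 + 8 × 60 + 5) = 11285.
Frame index = 11285 × 60 + 52 = 677152.

frame 677152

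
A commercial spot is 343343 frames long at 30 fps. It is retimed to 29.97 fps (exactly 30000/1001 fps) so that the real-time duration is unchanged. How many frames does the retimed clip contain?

Target frames = source frames × (target rate / source rate) = 343343 × (30000/1001)/(30) = 343343 × 1000/1001 = 343000.

343000 frames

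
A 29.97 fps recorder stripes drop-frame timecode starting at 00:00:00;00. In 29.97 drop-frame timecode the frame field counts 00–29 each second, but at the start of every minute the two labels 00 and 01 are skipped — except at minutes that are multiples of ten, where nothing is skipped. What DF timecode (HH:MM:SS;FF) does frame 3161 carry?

Ten DF minutes hold 17982 frames, so frame 3161 lies in block 0 (frames 0–17981) with 3161 frames into that block.
The block's first minute is 1800 frames and the rest 1798 each; 3161 frames reaches minute 1, so 0 × 18 + 1 × 2 = 2 labels have been skipped so far.
Adding those back, label number 3161 + 2 = 3163 at 30 labels/s is 105 s + 13 f = 0 h 1 min 45 s frame 13, i.e. 00:01:45;13.

00:01:45;13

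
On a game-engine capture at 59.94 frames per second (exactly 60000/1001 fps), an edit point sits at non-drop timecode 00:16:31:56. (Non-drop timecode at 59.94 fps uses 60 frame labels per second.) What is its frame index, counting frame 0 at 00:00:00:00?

59516

Total seconds to the label: (0 × 3600 + 16 × 60 + 31) = 991.
Frame index = 991 × 60 + 56 = 59516.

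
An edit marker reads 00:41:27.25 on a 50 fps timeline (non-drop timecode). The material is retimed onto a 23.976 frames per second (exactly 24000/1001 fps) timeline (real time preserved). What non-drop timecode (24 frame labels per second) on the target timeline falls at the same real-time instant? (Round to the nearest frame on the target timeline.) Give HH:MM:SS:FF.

Source frame index: (0×3600 + 41×60 + 27) × 50 + 25 = 124375.
Real time: 124375 / (50) = 4975/2 s.
Target frame: (4975/2) × (24000/1001) = 59700000/1001 ≈ 59640.360 → 59640.
At 24 labels/s: frame 59640 → 00:41:25:00.

00:41:25:00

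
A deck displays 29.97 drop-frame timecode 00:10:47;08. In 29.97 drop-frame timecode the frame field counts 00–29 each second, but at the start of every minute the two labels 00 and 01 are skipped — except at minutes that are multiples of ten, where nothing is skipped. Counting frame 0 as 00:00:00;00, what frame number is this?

Complete 10-minute blocks: 1, each 17982 frames → 17982.
Remaining 0 whole minutes in the current block: 0 frames.
Within the current minute: 47 × 30 + 8 = 1418. Total = 17982 + 0 + 1418 = 19400.

19400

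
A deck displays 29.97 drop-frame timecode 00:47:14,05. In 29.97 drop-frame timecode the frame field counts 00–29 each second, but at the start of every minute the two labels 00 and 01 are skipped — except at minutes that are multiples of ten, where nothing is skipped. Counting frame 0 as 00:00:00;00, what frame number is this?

84939

Complete 10-minute blocks: 4, each 17982 frames → 71928.
Remaining 7 whole minutes in the current block: 1800 + 6 × 1798 = 12588 frames.
Within the current minute: 14 × 30 + 5 − 2 = 423 (labels ;00/;01 skipped at this minute). Total = 71928 + 12588 + 423 = 84939.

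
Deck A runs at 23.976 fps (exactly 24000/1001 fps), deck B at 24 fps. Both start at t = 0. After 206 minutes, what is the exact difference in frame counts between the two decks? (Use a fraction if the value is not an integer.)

206 min = 12360 s.
A emits 24000/1001 × 12360 = 296640000/1001 frames; B emits 24 × 12360 = 296640.
Difference = 296640/1001 frames (≈ 296.3437); B is ahead of A.

296640/1001 frames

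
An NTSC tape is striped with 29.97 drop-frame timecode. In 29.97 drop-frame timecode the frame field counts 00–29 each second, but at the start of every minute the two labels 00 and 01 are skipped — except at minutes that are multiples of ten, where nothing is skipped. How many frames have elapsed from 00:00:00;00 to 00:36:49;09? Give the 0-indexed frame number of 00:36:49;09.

66213

As if non-drop at 30 labels/s: (0 × 3600 + 36 × 60 + 49) × 30 + 9 = 66279.
Minute boundaries passed: 36; those not divisible by 10: 36 − 3 = 33; dropped labels = 2 × 33 = 66.
Actual frame index = 66279 − 66 = 66213.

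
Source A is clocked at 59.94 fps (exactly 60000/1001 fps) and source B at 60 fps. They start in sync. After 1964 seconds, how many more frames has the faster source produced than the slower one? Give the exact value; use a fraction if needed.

A emits 60000/1001 × 1964 = 117840000/1001 frames; B emits 60 × 1964 = 117840.
Difference = 117840/1001 frames (≈ 117.7223); B is ahead of A.

117840/1001 frames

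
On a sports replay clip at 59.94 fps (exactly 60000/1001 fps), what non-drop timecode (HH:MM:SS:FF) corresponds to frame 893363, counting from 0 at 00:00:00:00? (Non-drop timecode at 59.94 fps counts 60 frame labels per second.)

893363 ÷ 60 = 14889 full seconds, remainder 23 frames.
14889 s = 4 h 8 min 9 s.
Timecode: 04:08:09:23.

04:08:09:23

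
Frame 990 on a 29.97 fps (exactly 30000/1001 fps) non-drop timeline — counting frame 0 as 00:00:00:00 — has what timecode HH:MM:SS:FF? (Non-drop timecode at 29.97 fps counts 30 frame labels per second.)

00:00:33:00

990 ÷ 30 = 33 full seconds, remainder 0 frames.
33 s = 0 h 0 min 33 s.
Timecode: 00:00:33:00.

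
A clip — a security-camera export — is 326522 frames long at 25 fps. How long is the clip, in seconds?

13060.88 seconds

Running time = 326522 / (25) = 13060.88 s.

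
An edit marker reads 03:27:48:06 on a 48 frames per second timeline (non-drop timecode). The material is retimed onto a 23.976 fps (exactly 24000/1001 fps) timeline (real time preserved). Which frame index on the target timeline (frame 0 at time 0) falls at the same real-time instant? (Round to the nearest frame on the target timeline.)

Source frame index: (3×3600 + 27×60 + 48) × 48 + 6 = 598470.
Real time: 598470 / (48) = 99745/8 s.
Target frame: (99745/8) × (24000/1001) = 299235000/1001 ≈ 298936.064 → 298936.

frame 298936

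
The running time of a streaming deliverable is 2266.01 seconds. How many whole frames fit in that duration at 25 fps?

56650 frames

Frames = 2266.01 × 25 = 226601/4 ≈ 56650.2500.
Complete frames: 56650.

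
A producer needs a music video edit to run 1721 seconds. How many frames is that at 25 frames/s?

43025 frames

Frames = 1721 × 25 = 43025.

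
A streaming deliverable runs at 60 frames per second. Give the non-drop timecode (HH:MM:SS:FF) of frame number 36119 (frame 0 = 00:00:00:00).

36119 ÷ 60 = 601 full seconds, remainder 59 frames.
601 s = 0 h 10 min 1 s.
Timecode: 00:10:01:59.

00:10:01:59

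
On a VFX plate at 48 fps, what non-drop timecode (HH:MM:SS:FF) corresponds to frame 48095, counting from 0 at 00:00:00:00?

00:16:41:47

48095 ÷ 48 = 1001 full seconds, remainder 47 frames.
1001 s = 0 h 16 min 41 s.
Timecode: 00:16:41:47.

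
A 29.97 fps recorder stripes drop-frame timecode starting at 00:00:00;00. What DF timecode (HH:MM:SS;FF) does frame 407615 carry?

Ten DF minutes hold 17982 frames, so frame 407615 lies in block 22 (frames 395604–413585) with 12011 frames into that block.
The block's first minute is 1800 frames and the rest 1798 each; 12011 frames reaches minute 6, so 22 × 18 + 6 × 2 = 408 labels have been skipped so far.
Adding those back, label number 407615 + 408 = 408023 at 30 labels/s is 13600 s + 23 f = 3 h 46 min 40 s frame 23, i.e. 03:46:40;23.

03:46:40;23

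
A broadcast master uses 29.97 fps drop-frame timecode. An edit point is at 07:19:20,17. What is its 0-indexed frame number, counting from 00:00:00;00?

790025

Complete 10-minute blocks: 43, each 17982 frames → 773226.
Remaining 9 whole minutes in the current block: 1800 + 8 × 1798 = 16184 frames.
Within the current minute: 20 × 30 + 17 − 2 = 615 (labels ;00/;01 skipped at this minute). Total = 773226 + 16184 + 615 = 790025.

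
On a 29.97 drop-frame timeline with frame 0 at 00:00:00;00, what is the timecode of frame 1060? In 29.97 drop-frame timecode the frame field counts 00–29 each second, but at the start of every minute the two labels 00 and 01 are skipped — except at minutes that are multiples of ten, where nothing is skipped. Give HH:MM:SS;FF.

Ten DF minutes hold 17982 frames, so frame 1060 lies in block 0 (frames 0–17981) with 1060 frames into that block.
The block's first minute is 1800 frames and the rest 1798 each; 1060 frames reaches minute 0, so 0 × 18 + 0 × 2 = 0 labels have been skipped so far.
Adding those back, label number 1060 + 0 = 1060 at 30 labels/s is 35 s + 10 f = 0 h 0 min 35 s frame 10, i.e. 00:00:35;10.

00:00:35;10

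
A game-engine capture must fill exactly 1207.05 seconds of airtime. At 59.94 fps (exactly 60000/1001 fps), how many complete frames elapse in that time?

Frames = 1207.05 × 60000/1001 = 5571000/77 ≈ 72350.6494.
Complete frames: 72350.

72350 frames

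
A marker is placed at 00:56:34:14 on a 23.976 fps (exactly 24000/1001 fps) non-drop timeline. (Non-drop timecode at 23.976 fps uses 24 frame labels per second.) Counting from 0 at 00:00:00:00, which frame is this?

Total seconds to the label: (0 × 3600 + 56 × 60 + 34) = 3394.
Frame index = 3394 × 24 + 14 = 81470.

frame 81470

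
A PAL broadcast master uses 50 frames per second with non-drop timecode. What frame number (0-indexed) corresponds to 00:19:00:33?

57033

Total seconds to the label: (0 × 3600 + 19 × 60 + 0) = 1140.
Frame index = 1140 × 50 + 33 = 57033.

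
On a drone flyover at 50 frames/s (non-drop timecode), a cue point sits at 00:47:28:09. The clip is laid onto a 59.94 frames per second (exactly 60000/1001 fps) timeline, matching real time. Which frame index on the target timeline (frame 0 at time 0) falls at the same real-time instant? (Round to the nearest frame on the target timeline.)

Source frame index: (0×3600 + 47×60 + 28) × 50 + 9 = 142409.
Real time: 142409 / (50) = 142409/50 s.
Target frame: (142409/50) × (60000/1001) = 170890800/1001 ≈ 170720.080 → 170720.

frame 170720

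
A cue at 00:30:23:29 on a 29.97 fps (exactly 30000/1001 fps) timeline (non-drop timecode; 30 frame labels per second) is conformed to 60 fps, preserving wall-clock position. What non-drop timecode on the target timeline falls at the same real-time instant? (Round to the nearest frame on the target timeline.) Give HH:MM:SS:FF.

Source frame index: (0×3600 + 30×60 + 23) × 30 + 29 = 54719.
Real time: 54719 / (30000/1001) = 54773719/30000 s.
Target frame: (54773719/30000) × (60) = 54773719/500 ≈ 109547.438 → 109547.
At 60 labels/s: frame 109547 → 00:30:25:47.

00:30:25:47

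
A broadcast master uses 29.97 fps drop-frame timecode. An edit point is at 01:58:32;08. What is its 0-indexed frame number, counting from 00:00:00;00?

213154

Complete 10-minute blocks: 11, each 17982 frames → 197802.
Remaining 8 whole minutes in the current block: 1800 + 7 × 1798 = 14386 frames.
Within the current minute: 32 × 30 + 8 − 2 = 966 (labels ;00/;01 skipped at this minute). Total = 197802 + 14386 + 966 = 213154.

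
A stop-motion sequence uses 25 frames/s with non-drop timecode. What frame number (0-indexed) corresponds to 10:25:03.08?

Total seconds to the label: (10 × 3600 + 25 × 60 + 3) = 37503.
Frame index = 37503 × 25 + 8 = 937583.

frame 937583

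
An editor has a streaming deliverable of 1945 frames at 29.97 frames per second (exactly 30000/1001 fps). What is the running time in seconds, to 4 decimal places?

Running time = 1945 × 1001/30000 = 389389/6000 s ≈ 64.8982 s.

64.8982 seconds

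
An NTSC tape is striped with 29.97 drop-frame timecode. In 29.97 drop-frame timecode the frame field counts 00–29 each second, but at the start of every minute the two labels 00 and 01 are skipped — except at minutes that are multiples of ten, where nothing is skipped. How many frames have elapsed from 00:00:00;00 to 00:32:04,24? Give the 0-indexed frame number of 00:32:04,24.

57686

As if non-drop at 30 labels/s: (0 × 3600 + 32 × 60 + 4) × 30 + 24 = 57744.
Minute boundaries passed: 32; those not divisible by 10: 32 − 3 = 29; dropped labels = 2 × 29 = 58.
Actual frame index = 57744 − 58 = 57686.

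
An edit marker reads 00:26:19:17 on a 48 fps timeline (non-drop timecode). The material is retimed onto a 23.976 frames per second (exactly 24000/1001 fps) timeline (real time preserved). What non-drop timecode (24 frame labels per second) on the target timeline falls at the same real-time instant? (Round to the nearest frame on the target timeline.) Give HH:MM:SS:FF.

00:26:17:19

Source frame index: (0×3600 + 26×60 + 19) × 48 + 17 = 75809.
Real time: 75809 / (48) = 75809/48 s.
Target frame: (75809/48) × (24000/1001) = 37904500/1001 ≈ 37866.633 → 37867.
At 24 labels/s: frame 37867 → 00:26:17:19.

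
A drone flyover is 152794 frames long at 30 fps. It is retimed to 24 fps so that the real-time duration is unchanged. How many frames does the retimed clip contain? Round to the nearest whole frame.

Frames at target rate = 152794 × (24) / (30) = 611176/5 ≈ 122235.200.
Nearest whole frame: 122235.

122235 frames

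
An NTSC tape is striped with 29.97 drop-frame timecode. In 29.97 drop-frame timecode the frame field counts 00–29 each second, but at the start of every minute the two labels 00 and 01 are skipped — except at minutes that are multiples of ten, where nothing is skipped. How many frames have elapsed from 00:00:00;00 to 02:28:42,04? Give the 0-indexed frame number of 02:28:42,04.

Complete 10-minute blocks: 14, each 17982 frames → 251748.
Remaining 8 whole minutes in the current block: 1800 + 7 × 1798 = 14386 frames.
Within the current minute: 42 × 30 + 4 − 2 = 1262 (labels ;00/;01 skipped at this minute). Total = 251748 + 14386 + 1262 = 267396.

267396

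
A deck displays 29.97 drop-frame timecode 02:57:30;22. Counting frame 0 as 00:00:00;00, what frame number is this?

319202

Complete 10-minute blocks: 17, each 17982 frames → 305694.
Remaining 7 whole minutes in the current block: 1800 + 6 × 1798 = 12588 frames.
Within the current minute: 30 × 30 + 22 − 2 = 920 (labels ;00/;01 skipped at this minute). Total = 305694 + 12588 + 920 = 319202.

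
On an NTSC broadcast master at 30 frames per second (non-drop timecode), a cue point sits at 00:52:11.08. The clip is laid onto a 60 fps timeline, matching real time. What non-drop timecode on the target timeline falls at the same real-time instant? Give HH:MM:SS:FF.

Source frame index: (0×3600 + 52×60 + 11) × 30 + 8 = 93938.
Real time: 93938 / (30) = 46969/15 s.
Target frame: (46969/15) × (60) = 187876.
At 60 labels/s: frame 187876 → 00:52:11:16.

00:52:11:16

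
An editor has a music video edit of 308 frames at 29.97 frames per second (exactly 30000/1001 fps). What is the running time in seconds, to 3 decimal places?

10.277 seconds

Running time = 308 × 1001/30000 = 77077/7500 s ≈ 10.277 s.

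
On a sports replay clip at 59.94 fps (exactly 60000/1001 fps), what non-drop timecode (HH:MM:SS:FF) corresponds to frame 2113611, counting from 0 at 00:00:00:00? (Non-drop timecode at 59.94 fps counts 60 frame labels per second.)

09:47:06:51

2113611 ÷ 60 = 35226 full seconds, remainder 51 frames.
35226 s = 9 h 47 min 6 s.
Timecode: 09:47:06:51.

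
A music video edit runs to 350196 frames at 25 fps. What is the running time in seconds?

14007.84 seconds

Running time = 350196 / (25) = 14007.84 s.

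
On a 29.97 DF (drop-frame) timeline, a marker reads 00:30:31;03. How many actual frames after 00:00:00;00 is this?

Complete 10-minute blocks: 3, each 17982 frames → 53946.
Remaining 0 whole minutes in the current block: 0 frames.
Within the current minute: 31 × 30 + 3 = 933. Total = 53946 + 0 + 933 = 54879.

54879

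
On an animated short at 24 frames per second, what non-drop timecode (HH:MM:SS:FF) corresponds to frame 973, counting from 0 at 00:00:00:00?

00:00:40:13

973 ÷ 24 = 40 full seconds, remainder 13 frames.
40 s = 0 h 0 min 40 s.
Timecode: 00:00:40:13.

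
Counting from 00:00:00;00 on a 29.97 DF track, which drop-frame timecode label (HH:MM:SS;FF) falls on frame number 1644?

00:00:54;24

Each 10-minute DF block holds 10 × 60 × 30 − 9 × 2 = 17982 frames. 1644 ÷ 17982 → 0 full blocks, remainder 1644.
Within the partial block the first minute is 1800 frames and each further minute 1798, so 0 further minute boundaries passed. Total skipped labels = 18 × 0 + 2 × 0 = 0.
Non-drop label index = 1644 + 0 = 1644; at 30 labels/s that is 00:00:54:24, i.e. DF 00:00:54;24.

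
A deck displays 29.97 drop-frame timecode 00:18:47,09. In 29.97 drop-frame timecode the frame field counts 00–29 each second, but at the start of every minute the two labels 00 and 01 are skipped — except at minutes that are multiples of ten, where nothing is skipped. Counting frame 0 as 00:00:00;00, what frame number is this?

33785

Complete 10-minute blocks: 1, each 17982 frames → 17982.
Remaining 8 whole minutes in the current block: 1800 + 7 × 1798 = 14386 frames.
Within the current minute: 47 × 30 + 9 − 2 = 1417 (labels ;00/;01 skipped at this minute). Total = 17982 + 14386 + 1417 = 33785.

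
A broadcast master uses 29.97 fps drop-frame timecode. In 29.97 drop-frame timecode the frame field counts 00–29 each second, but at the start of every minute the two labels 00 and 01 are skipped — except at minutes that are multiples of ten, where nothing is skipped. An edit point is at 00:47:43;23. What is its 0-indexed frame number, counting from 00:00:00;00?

85827

As if non-drop at 30 labels/s: (0 × 3600 + 47 × 60 + 43) × 30 + 23 = 85913.
Minute boundaries passed: 47; those not divisible by 10: 47 − 4 = 43; dropped labels = 2 × 43 = 86.
Actual frame index = 85913 − 86 = 85827.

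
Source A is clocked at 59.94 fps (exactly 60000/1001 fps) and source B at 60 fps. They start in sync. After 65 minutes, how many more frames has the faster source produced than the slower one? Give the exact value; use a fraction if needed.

18000/77 frames

65 min = 3900 s.
A emits 60000/1001 × 3900 = 18000000/77 frames; B emits 60 × 3900 = 234000.
Difference = 18000/77 frames (≈ 233.7662); B is ahead of A.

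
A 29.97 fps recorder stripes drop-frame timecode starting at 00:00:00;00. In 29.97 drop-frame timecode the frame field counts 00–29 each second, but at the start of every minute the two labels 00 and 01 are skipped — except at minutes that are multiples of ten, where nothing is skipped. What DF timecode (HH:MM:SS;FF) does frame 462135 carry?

04:16:59;27

Ten DF minutes hold 17982 frames, so frame 462135 lies in block 25 (frames 449550–467531) with 12585 frames into that block.
The block's first minute is 1800 frames and the rest 1798 each; 12585 frames reaches minute 6, so 25 × 18 + 6 × 2 = 462 labels have been skipped so far.
Adding those back, label number 462135 + 462 = 462597 at 30 labels/s is 15419 s + 27 f = 4 h 16 min 59 s frame 27, i.e. 04:16:59;27.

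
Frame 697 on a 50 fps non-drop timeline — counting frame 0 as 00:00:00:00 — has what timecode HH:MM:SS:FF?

697 ÷ 50 = 13 full seconds, remainder 47 frames.
13 s = 0 h 0 min 13 s.
Timecode: 00:00:13:47.

00:00:13:47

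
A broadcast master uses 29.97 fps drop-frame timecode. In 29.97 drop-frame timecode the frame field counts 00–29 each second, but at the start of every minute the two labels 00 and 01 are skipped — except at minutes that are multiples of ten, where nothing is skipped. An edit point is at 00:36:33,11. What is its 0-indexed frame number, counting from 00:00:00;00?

65735

Complete 10-minute blocks: 3, each 17982 frames → 53946.
Remaining 6 whole minutes in the current block: 1800 + 5 × 1798 = 10790 frames.
Within the current minute: 33 × 30 + 11 − 2 = 999 (labels ;00/;01 skipped at this minute). Total = 53946 + 10790 + 999 = 65735.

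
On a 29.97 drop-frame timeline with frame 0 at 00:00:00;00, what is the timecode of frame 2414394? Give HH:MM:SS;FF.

Each 10-minute DF block holds 10 × 60 × 30 − 9 × 2 = 17982 frames. 2414394 ÷ 17982 → 134 full blocks, remainder 4806.
Within the partial block the first minute is 1800 frames and each further minute 1798, so 2 further minute boundaries passed. Total skipped labels = 18 × 134 + 2 × 2 = 2416.
Non-drop label index = 2414394 + 2416 = 2416810; at 30 labels/s that is 22:22:40:10, i.e. DF 22:22:40;10.

22:22:40;10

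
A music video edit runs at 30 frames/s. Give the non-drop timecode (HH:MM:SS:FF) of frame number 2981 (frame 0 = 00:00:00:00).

00:01:39:11

2981 ÷ 30 = 99 full seconds, remainder 11 frames.
99 s = 0 h 1 min 39 s.
Timecode: 00:01:39:11.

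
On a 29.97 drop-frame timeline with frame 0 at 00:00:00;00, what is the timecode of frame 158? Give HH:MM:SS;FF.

Ten DF minutes hold 17982 frames, so frame 158 lies in block 0 (frames 0–17981) with 158 frames into that block.
The block's first minute is 1800 frames and the rest 1798 each; 158 frames reaches minute 0, so 0 × 18 + 0 × 2 = 0 labels have been skipped so far.
Adding those back, label number 158 + 0 = 158 at 30 labels/s is 5 s + 8 f = 0 h 0 min 5 s frame 8, i.e. 00:00:05;08.

00:00:05;08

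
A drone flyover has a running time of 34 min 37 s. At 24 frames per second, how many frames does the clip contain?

34 min 37 s = 2077 s.
Frames = 2077 × 24 = 49848.

49848 frames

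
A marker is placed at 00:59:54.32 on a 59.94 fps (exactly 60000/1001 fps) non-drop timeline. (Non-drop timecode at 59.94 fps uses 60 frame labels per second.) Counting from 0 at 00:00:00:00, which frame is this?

Total seconds to the label: (0 × 3600 + 59 × 60 + 54) = 3594.
Frame index = 3594 × 60 + 32 = 215672.

frame 215672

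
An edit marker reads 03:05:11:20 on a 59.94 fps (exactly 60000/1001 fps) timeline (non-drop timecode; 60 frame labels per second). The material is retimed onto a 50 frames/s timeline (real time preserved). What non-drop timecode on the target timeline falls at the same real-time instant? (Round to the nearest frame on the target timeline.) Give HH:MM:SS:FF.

Source frame index: (3×3600 + 5×60 + 11) × 60 + 20 = 666680.
Real time: 666680 / (60000/1001) = 16683667/1500 s.
Target frame: (16683667/1500) × (50) = 16683667/30 ≈ 556122.233 → 556122.
At 50 labels/s: frame 556122 → 03:05:22:22.

03:05:22:22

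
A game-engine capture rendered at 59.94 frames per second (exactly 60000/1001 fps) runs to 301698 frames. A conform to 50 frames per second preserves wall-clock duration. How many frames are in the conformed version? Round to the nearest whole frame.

251666 frames

Frames at target rate = 301698 × (50) / (60000/1001) = 50333283/200 ≈ 251666.415.
Nearest whole frame: 251666.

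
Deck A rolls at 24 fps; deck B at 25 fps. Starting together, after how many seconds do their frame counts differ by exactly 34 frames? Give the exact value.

The gap grows by |25 − 24| = 1 frame per second.
Time for a 34-frame gap: 34 ÷ (1) = 34 s.

34 seconds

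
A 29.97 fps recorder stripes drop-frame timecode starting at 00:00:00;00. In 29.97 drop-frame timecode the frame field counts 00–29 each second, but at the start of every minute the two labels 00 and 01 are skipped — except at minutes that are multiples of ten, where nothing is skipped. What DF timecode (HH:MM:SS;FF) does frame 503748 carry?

04:40:08;12

Ten DF minutes hold 17982 frames, so frame 503748 lies in block 28 (frames 503496–521477) with 252 frames into that block.
The block's first minute is 1800 frames and the rest 1798 each; 252 frames reaches minute 0, so 28 × 18 + 0 × 2 = 504 labels have been skipped so far.
Adding those back, label number 503748 + 504 = 504252 at 30 labels/s is 16808 s + 12 f = 4 h 40 min 8 s frame 12, i.e. 04:40:08;12.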